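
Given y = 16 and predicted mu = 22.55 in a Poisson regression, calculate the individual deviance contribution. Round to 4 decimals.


Compute y*ln(y/mu) = 16*ln(16/22.55) = 16*-0.343146 = -5.490336.
y - mu = -6.55.
D = 2*(-5.490336 - (-6.55)) = 2.119328, which rounds to 2.1193.

2.1193


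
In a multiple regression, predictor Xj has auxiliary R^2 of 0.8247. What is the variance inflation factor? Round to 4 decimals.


Using VIF = 1/(1 - R^2_j):
1 - 0.8247 = 0.1753.
VIF = 5.7045.

5.7045


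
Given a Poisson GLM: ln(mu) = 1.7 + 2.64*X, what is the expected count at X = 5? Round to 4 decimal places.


eta = 1.7 + 2.64 * 5 = 14.9000.
mu = exp(14.9000) = 2957929.2388.

2957929.2388


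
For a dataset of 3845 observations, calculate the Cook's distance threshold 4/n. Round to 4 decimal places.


Using the rule of thumb:
Threshold = 4 / 3845 = 0.0010.

0.0010


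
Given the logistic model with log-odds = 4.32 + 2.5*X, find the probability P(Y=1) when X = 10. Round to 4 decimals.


z = 4.32 + 2.5 * 10 = 29.3200.
Sigmoid: P = 1 / (1 + exp(-29.3200)) = 1.0000.

1.0000


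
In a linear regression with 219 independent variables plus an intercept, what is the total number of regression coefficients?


Including the intercept, the model has 219 predictor coefficients + 1 intercept.
Total = 220.

220


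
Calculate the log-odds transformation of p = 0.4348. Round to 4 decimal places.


Compute the odds: 0.4348/0.5652 = 0.7693.
Take the natural log: ln(0.7693) = -0.2623.

-0.2623


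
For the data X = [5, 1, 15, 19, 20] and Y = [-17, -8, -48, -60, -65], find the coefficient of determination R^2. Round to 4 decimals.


The fitted line is Y = -3.5589 + -3.0034*X.
SSres = 7.1966, SStot = 2641.2000.
R^2 = 1 - SSres/SStot = 0.9973.

0.9973


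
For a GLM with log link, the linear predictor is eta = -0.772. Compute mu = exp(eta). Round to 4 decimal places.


mu = exp(eta) = exp(-0.772).
= 0.4621.

0.4621


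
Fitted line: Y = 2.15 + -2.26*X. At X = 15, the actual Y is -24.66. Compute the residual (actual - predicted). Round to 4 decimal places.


Predicted = 2.15 + -2.26 * 15 = -31.7500.
Residual = -24.66 - -31.7500 = 7.0900.

7.0900


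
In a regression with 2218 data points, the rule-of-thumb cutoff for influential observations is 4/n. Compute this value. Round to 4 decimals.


The threshold is 4/n.
4/2218 = 0.0018.

0.0018


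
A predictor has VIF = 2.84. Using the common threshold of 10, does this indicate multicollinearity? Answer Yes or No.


The threshold is 10.
VIF = 2.84 is < 10.
Multicollinearity indication: No.

No


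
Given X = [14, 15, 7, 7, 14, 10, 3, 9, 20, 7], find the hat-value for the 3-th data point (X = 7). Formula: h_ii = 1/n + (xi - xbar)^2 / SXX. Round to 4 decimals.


Compute xbar = 10.6000 with n = 10 observations.
SXX = 230.4000.
Leverage = 1/10 + (7 - 10.6000)^2/230.4000 = 0.1563.

0.1563


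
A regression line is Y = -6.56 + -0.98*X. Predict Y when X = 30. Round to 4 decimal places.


Substitute X = 30 into the equation:
Y = -6.56 + -0.98 * 30 = -6.56 + -29.4000 = -35.9600.

-35.9600


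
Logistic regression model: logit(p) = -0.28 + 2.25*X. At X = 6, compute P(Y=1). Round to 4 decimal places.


Linear predictor: z = -0.28 + 2.25 * 6 = 13.2200.
P = 1/(1 + exp(-13.2200)) = 1/(1 + 0.0000) = 1.0000.

1.0000


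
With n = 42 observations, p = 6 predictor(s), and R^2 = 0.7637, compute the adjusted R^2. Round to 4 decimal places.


Using the formula:
(1 - 0.7637) = 0.2363.
Multiply by 41/35: 0.2363 * 41 = 9.6883, then 9.6883 / 35 = 0.2768.
Adj R^2 = 1 - 0.2768 = 0.7232.

0.7232


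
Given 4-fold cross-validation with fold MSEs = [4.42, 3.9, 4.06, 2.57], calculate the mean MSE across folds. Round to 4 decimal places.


Add all fold MSEs: 14.9500.
Divide by k = 4: 14.9500/4 = 3.7375.

3.7375


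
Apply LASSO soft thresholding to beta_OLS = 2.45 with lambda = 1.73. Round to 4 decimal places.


|beta_OLS| = 2.45.
lambda = 1.73.
Since |beta| > lambda, coefficient = sign(beta)*(|beta| - lambda) = 0.7200.
Result = 0.7200.

0.7200


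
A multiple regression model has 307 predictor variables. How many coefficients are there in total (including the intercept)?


Including the intercept, the model has 307 predictor coefficients + 1 intercept.
Total = 308.

308


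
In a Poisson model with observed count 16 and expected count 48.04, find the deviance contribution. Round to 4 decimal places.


y/mu = 16/48.04 = 0.333056 (approx.), and ln(16/48.04) = -1.099445.
y * ln(y/mu) = 16 * -1.099445 = -17.591120.
y - mu = -32.04.
D = 2 * (-17.591120 - -32.04) = 28.897760, which rounds to 28.8978.

28.8978


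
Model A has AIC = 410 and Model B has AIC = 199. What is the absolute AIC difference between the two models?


Compute |410 - 199| = 211.
Model B has the smaller AIC.

211


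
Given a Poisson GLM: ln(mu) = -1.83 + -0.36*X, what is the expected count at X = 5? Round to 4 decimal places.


Compute eta = -1.83 + -0.36 * 5 = -3.6300.
Apply inverse link: mu = e^-3.6300 = 0.0265.

0.0265


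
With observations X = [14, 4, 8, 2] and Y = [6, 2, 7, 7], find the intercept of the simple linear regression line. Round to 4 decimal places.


Compute b1 = 0.0952 from the OLS formula.
With xbar = 7.0000 and ybar = 5.5000, the intercept is:
b0 = 5.5000 - 0.0952 * 7.0000 = 4.8333.

4.8333


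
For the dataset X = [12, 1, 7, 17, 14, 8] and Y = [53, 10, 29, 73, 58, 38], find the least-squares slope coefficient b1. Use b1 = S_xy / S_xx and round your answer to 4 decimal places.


Calculate xbar = 9.8333, ybar = 43.5000.
S_xx = 162.8333, S_xy = 639.5000.
Using b1 = S_xy / S_xx = 639.5000 / 162.8333, we get b1 = 3.9273.

3.9273


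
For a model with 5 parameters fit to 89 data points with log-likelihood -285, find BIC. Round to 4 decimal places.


ln(89) = 4.488636.
k * ln(n) = 5 * 4.488636 = 22.443180.
-2L = 570.
BIC = 22.443180 + 570 = 592.443180, which rounds to 592.4432.

592.4432


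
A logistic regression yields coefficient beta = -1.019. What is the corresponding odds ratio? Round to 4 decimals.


exp(-1.019) = 0.3610.
So the odds ratio is 0.3610.

0.3610


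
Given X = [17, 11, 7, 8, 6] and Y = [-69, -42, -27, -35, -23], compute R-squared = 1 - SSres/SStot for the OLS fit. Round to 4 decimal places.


The fitted line is Y = 0.7462 + -4.0761*X.
SSres = 15.5431, SStot = 1324.8000.
R^2 = 1 - SSres/SStot = 0.9883.

0.9883


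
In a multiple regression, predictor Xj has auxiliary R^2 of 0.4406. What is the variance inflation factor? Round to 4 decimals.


Denominator: 1 - 0.4406 = 0.5594.
VIF = 1 / 0.5594 = 1.7876.

1.7876


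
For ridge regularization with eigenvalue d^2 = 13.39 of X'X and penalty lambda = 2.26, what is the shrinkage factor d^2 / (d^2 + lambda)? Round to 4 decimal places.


Compute the denominator: 13.39 + 2.26 = 15.6500.
Shrinkage factor = 13.39 / 15.6500 = 0.8556.

0.8556


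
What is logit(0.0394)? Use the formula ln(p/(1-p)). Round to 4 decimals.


Compute the odds: 0.0394/0.9606 = 0.0410.
Take the natural log: ln(0.0410) = -3.1938.

-3.1938


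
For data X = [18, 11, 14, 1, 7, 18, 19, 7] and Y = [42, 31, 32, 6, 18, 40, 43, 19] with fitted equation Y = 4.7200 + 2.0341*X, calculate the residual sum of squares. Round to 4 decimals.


Predicted values from Y = 4.7200 + 2.0341*X.
Residuals: [0.6662, 3.9049, -1.1974, -0.7541, -0.9587, -1.3338, -0.3679, 0.0413].
SSres = 20.5297.

20.5297


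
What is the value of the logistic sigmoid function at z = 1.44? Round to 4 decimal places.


exp(-1.4400) = 0.2369.
1 + exp(-z) = 1.2369.
sigmoid = 1/1.2369 = 0.8085.

0.8085


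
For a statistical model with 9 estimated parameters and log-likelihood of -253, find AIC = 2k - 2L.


AIC = 2k - 2*loglik = 2(9) - 2(-253).
= 18 + 506 = 524.

524


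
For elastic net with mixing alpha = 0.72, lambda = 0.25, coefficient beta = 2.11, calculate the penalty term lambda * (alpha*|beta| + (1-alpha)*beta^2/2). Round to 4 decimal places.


alpha * |beta| = 0.72 * 2.11 = 1.5192.
(1-alpha) * beta^2/2 = 0.28 * 4.4521/2 = 0.6233.
Total = 0.25 * (1.5192 + 0.6233) = 0.5356.

0.5356


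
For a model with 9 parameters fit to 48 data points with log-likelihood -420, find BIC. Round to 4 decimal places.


ln(48) = 3.871201.
k * ln(n) = 9 * 3.871201 = 34.840809.
-2L = 840.
BIC = 34.840809 + 840 = 874.840809, which rounds to 874.8408.

874.8408


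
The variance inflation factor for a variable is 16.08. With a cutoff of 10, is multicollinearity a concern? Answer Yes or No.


Check: VIF = 16.08 vs threshold = 10.
Since 16.08 >= 10, the answer is Yes.

Yes


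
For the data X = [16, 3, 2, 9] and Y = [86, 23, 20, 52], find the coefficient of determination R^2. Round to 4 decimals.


After computing the OLS fit (b0=9.5200, b1=4.7640):
SSres = 1.7880, SStot = 2838.7500.
R^2 = 1 - 1.7880/2838.7500 = 0.9994.

0.9994


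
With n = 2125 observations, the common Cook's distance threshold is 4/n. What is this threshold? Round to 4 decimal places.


The threshold is 4/n.
4/2125 = 0.0019.

0.0019


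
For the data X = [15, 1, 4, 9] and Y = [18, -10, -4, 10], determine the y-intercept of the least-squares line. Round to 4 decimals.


The slope is b1 = 2.0621.
Sample means are xbar = 7.2500 and ybar = 3.5000.
Intercept: b0 = 3.5000 - (2.0621)(7.2500) = -11.4501.

-11.4501


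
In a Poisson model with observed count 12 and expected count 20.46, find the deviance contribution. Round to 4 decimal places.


First: ln(12/20.46) = -0.533565.
Then: 12 * -0.533565 = -6.402780.
y - mu = 12 - 20.46 = -8.46.
D = 2(-6.402780 - -8.46) = 4.114440, which rounds to 4.1144.

4.1144


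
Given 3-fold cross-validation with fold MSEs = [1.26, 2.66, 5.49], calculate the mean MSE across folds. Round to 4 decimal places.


Total MSE across folds = 9.4100.
CV-MSE = 9.4100/3 = 3.1367.

3.1367


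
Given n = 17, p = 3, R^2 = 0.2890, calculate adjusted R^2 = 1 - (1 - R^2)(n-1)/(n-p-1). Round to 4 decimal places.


Adjusted R^2 = 1 - (1 - R^2) * (n-1)/(n-p-1).
(1 - R^2) = 0.7110.
(n-1)/(n-p-1) = 16/13.
(1 - R^2) * (n-1) = 0.7110 * 16 = 11.3760.
Divide by (n-p-1): 11.3760 / 13 = 0.8751.
Adj R^2 = 1 - 0.8751 = 0.1249.

0.1249


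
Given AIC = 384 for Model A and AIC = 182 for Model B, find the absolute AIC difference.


Absolute difference = |384 - 182| = 202.
The model with lower AIC (B) is preferred.

202


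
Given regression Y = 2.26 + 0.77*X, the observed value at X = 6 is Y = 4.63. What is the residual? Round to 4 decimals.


Fitted value at X = 6 is yhat = 2.26 + 0.77*6 = 6.8800.
Residual = 4.63 - 6.8800 = -2.2500.

-2.2500


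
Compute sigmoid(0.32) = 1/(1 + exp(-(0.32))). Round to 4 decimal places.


First, exp(-0.3200) = 0.7261.
Then sigma(z) = 1/(1 + 0.7261) = 0.5793.

0.5793


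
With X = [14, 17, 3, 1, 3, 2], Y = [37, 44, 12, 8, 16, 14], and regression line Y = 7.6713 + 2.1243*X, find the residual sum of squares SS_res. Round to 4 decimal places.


For each point, residual = actual - predicted.
Residuals: [-0.4115, 0.2156, -2.0442, -1.7956, 1.9558, 2.0801].
Sum of squared residuals = 15.7707.

15.7707


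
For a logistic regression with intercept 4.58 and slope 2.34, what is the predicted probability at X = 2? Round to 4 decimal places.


z = 4.58 + 2.34 * 2 = 9.2600.
Sigmoid: P = 1 / (1 + exp(-9.2600)) = 0.9999.

0.9999


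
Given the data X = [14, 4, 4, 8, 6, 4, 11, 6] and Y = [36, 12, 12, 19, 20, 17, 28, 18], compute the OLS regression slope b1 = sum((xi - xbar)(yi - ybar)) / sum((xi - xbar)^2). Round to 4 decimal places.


First compute the means: xbar = 7.1250, ybar = 20.2500.
Then S_xx = sum((xi - xbar)^2) = 94.8750.
S_xy = sum((xi - xbar)(yi - ybar)) = 201.7500.
b1 = S_xy / S_xx = 201.7500 / 94.8750 = 2.1265.

2.1265


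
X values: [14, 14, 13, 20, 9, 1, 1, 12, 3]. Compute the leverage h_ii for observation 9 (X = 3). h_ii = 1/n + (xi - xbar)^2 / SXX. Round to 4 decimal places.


Mean of X: xbar = 9.6667.
SXX = 356.0000.
For X = 3: h = 1/9 + (3 - 9.6667)^2/356.0000 = 0.2360.

0.2360


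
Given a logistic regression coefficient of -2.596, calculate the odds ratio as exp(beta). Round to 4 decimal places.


The odds ratio is computed as:
OR = e^(-2.596) = 0.0746.

0.0746


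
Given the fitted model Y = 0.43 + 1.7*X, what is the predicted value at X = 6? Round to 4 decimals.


Predicted value:
Y = 0.43 + (1.7)(6) = 0.43 + 10.2000 = 10.6300.

10.6300


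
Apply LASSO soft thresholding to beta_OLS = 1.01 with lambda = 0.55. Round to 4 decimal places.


Absolute value: |1.01| = 1.01.
Compare to lambda = 0.55.
Since |beta| > lambda, coefficient = sign(beta)*(|beta| - lambda) = 0.4600.

0.4600


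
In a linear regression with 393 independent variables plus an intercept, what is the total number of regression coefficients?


Including the intercept, the model has 393 predictor coefficients + 1 intercept.
Total = 394.

394


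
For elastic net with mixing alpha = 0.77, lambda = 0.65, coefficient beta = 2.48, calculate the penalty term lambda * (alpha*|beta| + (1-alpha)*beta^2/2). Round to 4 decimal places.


alpha * |beta| = 0.77 * 2.48 = 1.9096.
(1-alpha) * beta^2/2 = 0.23 * 6.1504/2 = 0.7073.
Total = 0.65 * (1.9096 + 0.7073) = 1.7010.

1.7010


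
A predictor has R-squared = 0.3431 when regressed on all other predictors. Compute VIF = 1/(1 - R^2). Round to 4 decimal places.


VIF = 1 / (1 - 0.3431).
= 1 / 0.6569 = 1.5223.

1.5223


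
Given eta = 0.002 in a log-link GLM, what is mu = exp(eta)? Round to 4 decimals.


The inverse log link gives:
mu = exp(0.002) = 1.0020.

1.0020


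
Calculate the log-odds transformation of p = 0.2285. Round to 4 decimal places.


Compute the odds: 0.2285/0.7715 = 0.2962.
Take the natural log: ln(0.2962) = -1.2168.

-1.2168


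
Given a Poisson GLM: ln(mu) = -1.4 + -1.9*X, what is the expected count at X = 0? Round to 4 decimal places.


Compute eta = -1.4 + -1.9 * 0 = -1.4000.
Apply inverse link: mu = e^-1.4000 = 0.2466.

0.2466


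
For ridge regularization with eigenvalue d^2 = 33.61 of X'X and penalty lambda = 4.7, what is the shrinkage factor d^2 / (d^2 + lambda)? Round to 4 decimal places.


Compute the denominator: 33.61 + 4.7 = 38.3100.
Shrinkage factor = 33.61 / 38.3100 = 0.8773.

0.8773


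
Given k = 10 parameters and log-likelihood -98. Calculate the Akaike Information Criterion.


AIC = 2k - 2*loglik = 2(10) - 2(-98).
= 20 + 196 = 216.

216


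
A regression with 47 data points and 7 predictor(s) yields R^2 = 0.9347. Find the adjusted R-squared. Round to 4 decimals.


Adjusted R^2 = 1 - (1 - R^2) * (n-1)/(n-p-1).
(1 - R^2) = 0.0653.
(n-1)/(n-p-1) = 46/39.
(1 - R^2) * (n-1) = 0.0653 * 46 = 3.0038.
Divide by (n-p-1): 3.0038 / 39 = 0.0770.
Adj R^2 = 1 - 0.0770 = 0.9230.

0.9230


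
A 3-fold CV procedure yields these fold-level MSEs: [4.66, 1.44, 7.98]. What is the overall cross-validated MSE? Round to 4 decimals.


Add all fold MSEs: 14.0800.
Divide by k = 3: 14.0800/3 = 4.6933.

4.6933


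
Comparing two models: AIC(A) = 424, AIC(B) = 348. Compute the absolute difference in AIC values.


Absolute difference = |424 - 348| = 76.
The model with lower AIC (B) is preferred.

76


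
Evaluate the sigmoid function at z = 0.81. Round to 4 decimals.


Compute exp(-0.8100) = 0.4449.
Sigmoid = 1 / (1 + 0.4449) = 1 / 1.4449 = 0.6921.

0.6921


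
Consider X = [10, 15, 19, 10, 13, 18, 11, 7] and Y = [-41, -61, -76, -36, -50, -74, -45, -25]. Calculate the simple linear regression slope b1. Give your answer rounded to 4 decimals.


The sample means are xbar = 12.8750 and ybar = -51.0000.
Compute S_xx = 122.8750 and S_xy = -528.0000.
Slope b1 = S_xy / S_xx = -528.0000 / 122.8750 = -4.2970.

-4.2970


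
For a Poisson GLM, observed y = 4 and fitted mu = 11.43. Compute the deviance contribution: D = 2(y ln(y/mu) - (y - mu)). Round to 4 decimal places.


y/mu = 4/11.43 = 0.349956 (approx.), and ln(4/11.43) = -1.049947.
y * ln(y/mu) = 4 * -1.049947 = -4.199788.
y - mu = -7.43.
D = 2 * (-4.199788 - -7.43) = 6.460424, which rounds to 6.4604.

6.4604


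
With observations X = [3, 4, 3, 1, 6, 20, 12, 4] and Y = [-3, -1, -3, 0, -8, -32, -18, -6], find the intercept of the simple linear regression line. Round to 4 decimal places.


The slope is b1 = -1.7137.
Sample means are xbar = 6.6250 and ybar = -8.8750.
Intercept: b0 = -8.8750 - (-1.7137)(6.6250) = 2.4783.

2.4783


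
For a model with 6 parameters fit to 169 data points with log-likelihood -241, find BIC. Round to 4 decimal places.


ln(169) = 5.129899.
k * ln(n) = 6 * 5.129899 = 30.779394.
-2L = 482.
BIC = 30.779394 + 482 = 512.779394, which rounds to 512.7794.

512.7794


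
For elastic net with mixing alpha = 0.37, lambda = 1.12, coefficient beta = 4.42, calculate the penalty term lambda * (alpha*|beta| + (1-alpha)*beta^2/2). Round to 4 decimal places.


L1 component = 0.37 * |4.42| = 1.6354.
L2 component = 0.63 * 4.42^2 / 2 = 6.1540.
Penalty = 1.12 * (1.6354 + 6.1540) = 1.12 * 7.7894 = 8.7241.

8.7241


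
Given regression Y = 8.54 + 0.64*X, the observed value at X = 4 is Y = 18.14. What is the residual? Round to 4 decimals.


Compute yhat = 8.54 + (0.64)(4) = 11.1000.
Residual = actual - predicted = 18.14 - 11.1000 = 7.0400.

7.0400


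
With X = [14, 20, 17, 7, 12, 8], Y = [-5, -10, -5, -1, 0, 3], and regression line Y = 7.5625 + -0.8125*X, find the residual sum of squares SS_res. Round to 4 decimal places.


For each point, residual = actual - predicted.
Residuals: [-1.1875, -1.3125, 1.2500, -2.8750, 2.1875, 1.9375].
Sum of squared residuals = 21.5000.

21.5000


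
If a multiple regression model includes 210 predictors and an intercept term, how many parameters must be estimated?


Including the intercept, the model has 210 predictor coefficients + 1 intercept.
Total = 211.

211


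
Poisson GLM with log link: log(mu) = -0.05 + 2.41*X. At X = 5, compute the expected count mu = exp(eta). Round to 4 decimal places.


Compute eta = -0.05 + 2.41 * 5 = 12.0000.
Apply inverse link: mu = e^12.0000 = 162754.7914.

162754.7914


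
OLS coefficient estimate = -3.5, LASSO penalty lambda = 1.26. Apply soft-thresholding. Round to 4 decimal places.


Absolute value: |-3.5| = 3.5.
Compare to lambda = 1.26.
Since |beta| > lambda, coefficient = sign(beta)*(|beta| - lambda) = -2.2400.

-2.2400


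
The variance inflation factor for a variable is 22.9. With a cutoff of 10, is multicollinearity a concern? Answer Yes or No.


The threshold is 10.
VIF = 22.9 is >= 10.
Multicollinearity indication: Yes.

Yes


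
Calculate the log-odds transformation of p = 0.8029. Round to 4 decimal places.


The odds are p/(1-p) = 0.8029 / 0.1971 = 4.0736.
logit(p) = ln(4.0736) = 1.4045.

1.4045


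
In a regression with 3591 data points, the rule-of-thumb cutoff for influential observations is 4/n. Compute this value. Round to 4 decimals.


Cook's distance cutoff = 4/n = 4/3591.
= 0.0011.

0.0011


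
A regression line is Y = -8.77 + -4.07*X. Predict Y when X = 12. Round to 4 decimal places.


Plug X = 12 into Y = -8.77 + -4.07*X:
Y = -8.77 + -48.8400 = -57.6100.

-57.6100


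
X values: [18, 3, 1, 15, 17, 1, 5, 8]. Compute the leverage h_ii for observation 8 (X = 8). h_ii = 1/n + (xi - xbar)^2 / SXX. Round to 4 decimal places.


Mean of X: xbar = 8.5000.
SXX = 360.0000.
For X = 8: h = 1/8 + (8 - 8.5000)^2/360.0000 = 0.1257.

0.1257


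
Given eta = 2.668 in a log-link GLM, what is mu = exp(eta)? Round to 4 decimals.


The inverse log link gives:
mu = exp(2.668) = 14.4111.

14.4111


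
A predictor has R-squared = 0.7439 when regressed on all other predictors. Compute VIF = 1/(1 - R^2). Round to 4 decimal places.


VIF = 1 / (1 - 0.7439).
= 1 / 0.2561 = 3.9047.

3.9047


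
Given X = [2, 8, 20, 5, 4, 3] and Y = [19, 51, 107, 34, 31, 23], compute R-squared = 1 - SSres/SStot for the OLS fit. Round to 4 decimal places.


Fit the OLS line: b0 = 9.9792, b1 = 4.8839.
SSres = 9.8155.
SStot = 5352.8333.
R^2 = 1 - 9.8155/5352.8333 = 0.9982.

0.9982


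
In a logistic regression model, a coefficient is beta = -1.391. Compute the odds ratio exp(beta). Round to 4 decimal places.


Odds ratio = exp(beta) = exp(-1.391).
= 0.2488.

0.2488


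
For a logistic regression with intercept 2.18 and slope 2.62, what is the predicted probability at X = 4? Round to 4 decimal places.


Linear predictor: z = 2.18 + 2.62 * 4 = 12.6600.
P = 1/(1 + exp(-12.6600)) = 1/(1 + 0.0000) = 1.0000.

1.0000


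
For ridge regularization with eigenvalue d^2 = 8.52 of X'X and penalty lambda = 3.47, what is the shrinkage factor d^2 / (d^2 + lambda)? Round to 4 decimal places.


Denominator = d^2 + lambda = 8.52 + 3.47 = 11.9900.
Shrinkage = 8.52 / 11.9900 = 0.7106.

0.7106


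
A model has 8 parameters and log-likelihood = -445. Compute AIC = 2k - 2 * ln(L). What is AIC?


AIC = 2k - 2*loglik = 2(8) - 2(-445).
= 16 + 890 = 906.

906


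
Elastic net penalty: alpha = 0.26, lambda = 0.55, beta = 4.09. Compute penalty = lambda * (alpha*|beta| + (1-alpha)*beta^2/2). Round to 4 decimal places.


Compute:
L1 = 0.26 * 4.09 = 1.0634.
L2 = 0.74 * 4.09^2 / 2 = 6.1894.
Penalty = 0.55 * (1.0634 + 6.1894) = 3.9890.

3.9890


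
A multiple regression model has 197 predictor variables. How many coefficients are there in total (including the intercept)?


Total coefficients = number of predictors + 1 (for the intercept).
= 197 + 1 = 198.

198


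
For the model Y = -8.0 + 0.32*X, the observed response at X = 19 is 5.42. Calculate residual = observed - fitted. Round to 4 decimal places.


Fitted value at X = 19 is yhat = -8.0 + 0.32*19 = -1.9200.
Residual = 5.42 - -1.9200 = 7.3400.

7.3400


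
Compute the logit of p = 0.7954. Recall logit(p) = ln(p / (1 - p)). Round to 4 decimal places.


Compute the odds: 0.7954/0.2046 = 3.8876.
Take the natural log: ln(3.8876) = 1.3578.

1.3578


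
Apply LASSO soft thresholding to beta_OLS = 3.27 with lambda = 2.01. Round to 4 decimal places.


Check: |3.27| = 3.27 vs lambda = 2.01.
Since |beta| > lambda, coefficient = sign(beta)*(|beta| - lambda) = 1.2600.
Soft-thresholded coefficient = 1.2600.

1.2600


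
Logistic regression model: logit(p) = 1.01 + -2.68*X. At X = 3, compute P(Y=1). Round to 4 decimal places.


Compute z = 1.01 + (-2.68)(3) = -7.0300.
exp(-z) = 1130.0306.
P = 1/(1 + 1130.0306) = 0.0009.

0.0009


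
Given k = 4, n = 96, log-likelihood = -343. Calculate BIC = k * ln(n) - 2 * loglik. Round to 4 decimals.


Compute k*ln(n) = 4*ln(96) = 4*4.564348 = 18.257392.
Then -2*loglik = 686.
BIC = 18.257392 + 686 = 704.257392, which rounds to 704.2574.

704.2574


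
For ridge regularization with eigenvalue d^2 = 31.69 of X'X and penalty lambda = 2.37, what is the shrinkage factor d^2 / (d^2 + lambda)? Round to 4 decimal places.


d^2 + lambda = 31.69 + 2.37 = 34.0600.
Shrinkage factor = 31.69/34.0600 = 0.9304.

0.9304


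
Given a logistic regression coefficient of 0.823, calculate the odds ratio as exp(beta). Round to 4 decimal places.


The odds ratio is computed as:
OR = e^(0.823) = 2.2773.

2.2773


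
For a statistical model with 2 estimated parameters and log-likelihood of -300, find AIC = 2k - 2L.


AIC = 2*2 - 2*(-300).
= 4 + 600 = 604.

604


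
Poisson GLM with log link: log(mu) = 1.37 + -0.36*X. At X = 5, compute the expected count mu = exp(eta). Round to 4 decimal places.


Linear predictor: eta = 1.37 + (-0.36)(5) = -0.4300.
Expected count: mu = exp(-0.4300) = 0.6505.

0.6505


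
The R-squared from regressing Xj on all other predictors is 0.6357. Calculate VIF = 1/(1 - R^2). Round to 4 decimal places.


VIF = 1 / (1 - 0.6357).
= 1 / 0.3643 = 2.7450.

2.7450


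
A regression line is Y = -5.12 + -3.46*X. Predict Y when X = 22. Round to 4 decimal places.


Substitute X = 22 into the equation:
Y = -5.12 + -3.46 * 22 = -5.12 + -76.1200 = -81.2400.

-81.2400


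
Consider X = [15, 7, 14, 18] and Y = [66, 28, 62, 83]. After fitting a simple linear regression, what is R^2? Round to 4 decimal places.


The fitted line is Y = -7.0231 + 4.9462*X.
SSres = 2.5615, SStot = 1592.7500.
R^2 = 1 - SSres/SStot = 0.9984.

0.9984


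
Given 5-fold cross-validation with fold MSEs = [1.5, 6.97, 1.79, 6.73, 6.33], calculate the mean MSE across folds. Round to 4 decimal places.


Sum of fold MSEs = 23.3200.
Average = 23.3200 / 5 = 4.6640.

4.6640


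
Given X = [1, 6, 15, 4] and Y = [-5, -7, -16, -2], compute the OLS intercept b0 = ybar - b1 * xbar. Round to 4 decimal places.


Compute b1 = -0.9174 from the OLS formula.
With xbar = 6.5000 and ybar = -7.5000, the intercept is:
b0 = -7.5000 - -0.9174 * 6.5000 = -1.5367.

-1.5367


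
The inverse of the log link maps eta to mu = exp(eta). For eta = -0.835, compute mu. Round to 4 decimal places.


Apply the inverse link:
mu = e^-0.835 = 0.4339.

0.4339


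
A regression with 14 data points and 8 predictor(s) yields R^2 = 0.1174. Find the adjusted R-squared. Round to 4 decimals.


Using the formula:
(1 - 0.1174) = 0.8826.
Multiply by 13/5: 0.8826 * 13 = 11.4738, then 11.4738 / 5 = 2.2948.
Adj R^2 = 1 - 2.2948 = -1.2948.

-1.2948


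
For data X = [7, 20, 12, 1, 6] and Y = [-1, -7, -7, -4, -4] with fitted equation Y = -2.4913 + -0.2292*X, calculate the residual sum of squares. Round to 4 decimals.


For each point, residual = actual - predicted.
Residuals: [3.0957, 0.0753, -1.7583, -1.2795, -0.1335].
Sum of squared residuals = 14.3356.

14.3356


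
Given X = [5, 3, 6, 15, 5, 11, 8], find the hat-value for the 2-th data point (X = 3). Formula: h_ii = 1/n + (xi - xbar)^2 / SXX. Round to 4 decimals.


Compute xbar = 7.5714 with n = 7 observations.
SXX = 103.7143.
Leverage = 1/7 + (3 - 7.5714)^2/103.7143 = 0.3444.

0.3444


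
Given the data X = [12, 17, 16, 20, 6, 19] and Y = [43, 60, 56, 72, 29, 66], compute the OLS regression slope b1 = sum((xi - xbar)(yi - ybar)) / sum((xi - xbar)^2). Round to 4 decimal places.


Calculate xbar = 15.0000, ybar = 54.3333.
S_xx = 136.0000, S_xy = 410.0000.
Using b1 = S_xy / S_xx = 410.0000 / 136.0000, we get b1 = 3.0147.

3.0147


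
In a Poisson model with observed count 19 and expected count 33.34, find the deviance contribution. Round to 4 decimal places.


First: ln(19/33.34) = -0.562319.
Then: 19 * -0.562319 = -10.684061.
y - mu = 19 - 33.34 = -14.34.
D = 2(-10.684061 - -14.34) = 7.311878, which rounds to 7.3119.

7.3119


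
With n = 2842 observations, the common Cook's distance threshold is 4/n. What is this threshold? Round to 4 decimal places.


Using the rule of thumb:
Threshold = 4 / 2842 = 0.0014.

0.0014


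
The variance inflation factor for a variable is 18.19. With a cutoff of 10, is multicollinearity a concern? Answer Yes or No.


Check: VIF = 18.19 vs threshold = 10.
Since 18.19 >= 10, the answer is Yes.

Yes


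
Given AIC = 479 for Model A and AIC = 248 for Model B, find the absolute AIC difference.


Compute |479 - 248| = 231.
Model B has the smaller AIC.

231


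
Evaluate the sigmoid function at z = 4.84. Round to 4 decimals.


First, exp(-4.8400) = 0.0079.
Then sigma(z) = 1/(1 + 0.0079) = 0.9922.

0.9922


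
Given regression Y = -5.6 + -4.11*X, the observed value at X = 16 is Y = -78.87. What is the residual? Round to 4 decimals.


Predicted = -5.6 + -4.11 * 16 = -71.3600.
Residual = -78.87 - -71.3600 = -7.5100.

-7.5100


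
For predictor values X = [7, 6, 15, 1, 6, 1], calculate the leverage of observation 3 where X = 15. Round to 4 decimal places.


Compute xbar = 6.0000 with n = 6 observations.
SXX = 132.0000.
Leverage = 1/6 + (15 - 6.0000)^2/132.0000 = 0.7803.

0.7803


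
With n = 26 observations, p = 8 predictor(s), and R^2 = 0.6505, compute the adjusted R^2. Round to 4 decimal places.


Adjusted R^2 = 1 - (1 - R^2) * (n-1)/(n-p-1).
(1 - R^2) = 0.3495.
(n-1)/(n-p-1) = 25/17.
(1 - R^2) * (n-1) = 0.3495 * 25 = 8.7375.
Divide by (n-p-1): 8.7375 / 17 = 0.5140.
Adj R^2 = 1 - 0.5140 = 0.4860.

0.4860


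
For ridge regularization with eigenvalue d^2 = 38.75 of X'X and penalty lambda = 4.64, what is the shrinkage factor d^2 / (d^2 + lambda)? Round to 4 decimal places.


Compute the denominator: 38.75 + 4.64 = 43.3900.
Shrinkage factor = 38.75 / 43.3900 = 0.8931.

0.8931


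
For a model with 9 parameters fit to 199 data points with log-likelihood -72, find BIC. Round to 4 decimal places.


ln(199) = 5.293305.
k * ln(n) = 9 * 5.293305 = 47.639745.
-2L = 144.
BIC = 47.639745 + 144 = 191.639745, which rounds to 191.6397.

191.6397


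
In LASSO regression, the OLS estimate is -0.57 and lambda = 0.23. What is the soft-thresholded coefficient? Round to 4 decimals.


Check: |-0.57| = 0.57 vs lambda = 0.23.
Since |beta| > lambda, coefficient = sign(beta)*(|beta| - lambda) = -0.3400.
Soft-thresholded coefficient = -0.3400.

-0.3400


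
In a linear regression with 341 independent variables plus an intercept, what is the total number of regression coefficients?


Total coefficients = number of predictors + 1 (for the intercept).
= 341 + 1 = 342.

342


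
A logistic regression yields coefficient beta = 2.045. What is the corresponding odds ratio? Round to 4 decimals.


The odds ratio is computed as:
OR = e^(2.045) = 7.7292.

7.7292


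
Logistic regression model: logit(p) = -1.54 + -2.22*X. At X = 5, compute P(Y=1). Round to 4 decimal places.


Compute z = -1.54 + (-2.22)(5) = -12.6400.
exp(-z) = 308661.3499.
P = 1/(1 + 308661.3499) = 0.0000.

0.0000


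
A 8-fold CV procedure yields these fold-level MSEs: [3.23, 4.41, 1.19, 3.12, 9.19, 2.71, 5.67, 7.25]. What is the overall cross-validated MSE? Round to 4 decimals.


Sum of fold MSEs = 36.7700.
Average = 36.7700 / 8 = 4.5963.

4.5963


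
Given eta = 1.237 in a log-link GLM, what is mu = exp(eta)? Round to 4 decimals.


mu = exp(eta) = exp(1.237).
= 3.4453.

3.4453


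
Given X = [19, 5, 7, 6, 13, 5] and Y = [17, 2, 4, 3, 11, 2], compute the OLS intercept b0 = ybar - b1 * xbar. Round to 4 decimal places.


Compute b1 = 1.0850 from the OLS formula.
With xbar = 9.1667 and ybar = 6.5000, the intercept is:
b0 = 6.5000 - 1.0850 * 9.1667 = -3.4456.

-3.4456


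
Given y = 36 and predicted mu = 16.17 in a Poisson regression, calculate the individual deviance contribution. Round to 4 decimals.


y/mu = 36/16.17 = 2.226345 (approx.), and ln(36/16.17) = 0.800361.
y * ln(y/mu) = 36 * 0.800361 = 28.812996.
y - mu = 19.83.
D = 2 * (28.812996 - 19.83) = 17.965992, which rounds to 17.9660.

17.9660


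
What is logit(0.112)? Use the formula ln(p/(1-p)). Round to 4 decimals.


1 - p = 0.888.
p/(1-p) = 0.1261.
logit = ln(0.1261) = -2.0705.

-2.0705


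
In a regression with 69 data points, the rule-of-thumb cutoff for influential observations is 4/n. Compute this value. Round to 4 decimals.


The threshold is 4/n.
4/69 = 0.0580.

0.0580


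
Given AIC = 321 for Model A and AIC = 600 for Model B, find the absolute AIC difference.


Absolute difference = |321 - 600| = 279.
The model with lower AIC (A) is preferred.

279


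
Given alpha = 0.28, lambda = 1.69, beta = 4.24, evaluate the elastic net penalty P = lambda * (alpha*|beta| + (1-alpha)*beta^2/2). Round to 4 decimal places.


Compute:
L1 = 0.28 * 4.24 = 1.1872.
L2 = 0.72 * 4.24^2 / 2 = 6.4719.
Penalty = 1.69 * (1.1872 + 6.4719) = 12.9439.

12.9439


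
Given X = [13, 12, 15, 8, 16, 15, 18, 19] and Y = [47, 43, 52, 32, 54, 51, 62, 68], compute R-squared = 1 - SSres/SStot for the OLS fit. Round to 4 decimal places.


After computing the OLS fit (b0=5.6860, b1=3.1337):
SSres = 16.3372, SStot = 860.8750.
R^2 = 1 - 16.3372/860.8750 = 0.9810.

0.9810


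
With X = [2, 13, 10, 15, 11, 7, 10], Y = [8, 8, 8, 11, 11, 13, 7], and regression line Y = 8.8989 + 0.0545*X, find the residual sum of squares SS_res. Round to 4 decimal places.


Compute predicted values, then residuals = yi - yhat_i.
Residuals: [-1.0079, -1.6074, -1.4439, 1.2836, 1.5016, 3.7196, -2.4439].
SSres = sum(residual^2) = 29.3949.

29.3949


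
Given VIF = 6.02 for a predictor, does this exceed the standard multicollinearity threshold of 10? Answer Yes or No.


The threshold is 10.
VIF = 6.02 is < 10.
Multicollinearity indication: No.

No


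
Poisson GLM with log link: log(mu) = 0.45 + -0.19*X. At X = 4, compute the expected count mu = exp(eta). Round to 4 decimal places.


eta = 0.45 + -0.19 * 4 = -0.3100.
mu = exp(-0.3100) = 0.7334.

0.7334


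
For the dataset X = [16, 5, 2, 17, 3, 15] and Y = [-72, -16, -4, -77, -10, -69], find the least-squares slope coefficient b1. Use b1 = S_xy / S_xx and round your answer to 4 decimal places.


First compute the means: xbar = 9.6667, ybar = -41.3333.
Then S_xx = sum((xi - xbar)^2) = 247.3333.
S_xy = sum((xi - xbar)(yi - ybar)) = -1216.6667.
b1 = S_xy / S_xx = -1216.6667 / 247.3333 = -4.9191.

-4.9191


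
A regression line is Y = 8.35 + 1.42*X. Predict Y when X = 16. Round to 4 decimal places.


Predicted value:
Y = 8.35 + (1.42)(16) = 8.35 + 22.7200 = 31.0700.

31.0700


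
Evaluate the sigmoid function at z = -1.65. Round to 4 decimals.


exp(1.6500) = 5.2070.
1 + exp(-z) = 6.2070.
sigmoid = 1/6.2070 = 0.1611.

0.1611


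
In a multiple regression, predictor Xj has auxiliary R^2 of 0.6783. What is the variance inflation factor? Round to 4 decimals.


Denominator: 1 - 0.6783 = 0.3217.
VIF = 1 / 0.3217 = 3.1085.

3.1085


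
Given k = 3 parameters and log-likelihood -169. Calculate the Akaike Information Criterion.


Compute:
2k = 2*3 = 6.
-2*loglik = -2*(-169) = 338.
AIC = 6 + 338 = 344.

344


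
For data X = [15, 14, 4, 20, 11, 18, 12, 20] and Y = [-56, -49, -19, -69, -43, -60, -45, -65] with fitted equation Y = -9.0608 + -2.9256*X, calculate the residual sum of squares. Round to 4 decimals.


Compute predicted values, then residuals = yi - yhat_i.
Residuals: [-3.0552, 1.0192, 1.7632, -1.4272, -1.7576, 1.7216, -0.8320, 2.5728].
SSres = sum(residual^2) = 28.8834.

28.8834


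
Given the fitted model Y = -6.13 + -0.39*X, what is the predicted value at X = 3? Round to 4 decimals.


Predicted value:
Y = -6.13 + (-0.39)(3) = -6.13 + -1.1700 = -7.3000.

-7.3000


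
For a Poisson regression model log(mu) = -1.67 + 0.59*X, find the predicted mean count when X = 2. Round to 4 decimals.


Linear predictor: eta = -1.67 + (0.59)(2) = -0.4900.
Expected count: mu = exp(-0.4900) = 0.6126.

0.6126


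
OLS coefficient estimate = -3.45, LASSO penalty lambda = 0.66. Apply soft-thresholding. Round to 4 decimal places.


Absolute value: |-3.45| = 3.45.
Compare to lambda = 0.66.
Since |beta| > lambda, coefficient = sign(beta)*(|beta| - lambda) = -2.7900.

-2.7900


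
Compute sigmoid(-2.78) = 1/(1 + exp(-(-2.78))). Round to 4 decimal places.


Compute exp(2.7800) = 16.1190.
Sigmoid = 1 / (1 + 16.1190) = 1 / 17.1190 = 0.0584.

0.0584


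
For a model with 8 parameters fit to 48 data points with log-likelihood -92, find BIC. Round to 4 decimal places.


k * ln(n) = 8 * ln(48) = 8 * 3.871201 = 30.969608.
-2 * loglik = -2 * (-92) = 184.
BIC = 30.969608 + 184 = 214.969608, which rounds to 214.9696.

214.9696


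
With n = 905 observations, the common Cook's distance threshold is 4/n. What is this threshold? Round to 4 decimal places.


The threshold is 4/n.
4/905 = 0.0044.

0.0044


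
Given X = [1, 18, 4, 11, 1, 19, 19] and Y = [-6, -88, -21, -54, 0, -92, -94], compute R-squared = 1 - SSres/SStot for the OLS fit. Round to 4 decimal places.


After computing the OLS fit (b0=0.9680, b1=-4.9558):
SSres = 26.8877, SStot = 10433.4286.
R^2 = 1 - 26.8877/10433.4286 = 0.9974.

0.9974


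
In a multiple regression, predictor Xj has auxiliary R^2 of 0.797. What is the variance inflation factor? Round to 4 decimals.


VIF = 1 / (1 - 0.797).
= 1 / 0.203 = 4.9261.

4.9261


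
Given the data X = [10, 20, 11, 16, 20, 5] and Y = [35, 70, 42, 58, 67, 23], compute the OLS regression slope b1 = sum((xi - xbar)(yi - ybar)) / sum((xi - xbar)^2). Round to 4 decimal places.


First compute the means: xbar = 13.6667, ybar = 49.1667.
Then S_xx = sum((xi - xbar)^2) = 181.3333.
S_xy = sum((xi - xbar)(yi - ybar)) = 563.3333.
b1 = S_xy / S_xx = 563.3333 / 181.3333 = 3.1066.

3.1066


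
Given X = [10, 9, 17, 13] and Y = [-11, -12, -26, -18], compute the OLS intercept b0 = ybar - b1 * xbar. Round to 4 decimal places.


First find the slope: b1 = -1.8903.
Means: xbar = 12.2500, ybar = -16.7500.
b0 = ybar - b1 * xbar = -16.7500 - -1.8903 * 12.2500 = 6.4065.

6.4065


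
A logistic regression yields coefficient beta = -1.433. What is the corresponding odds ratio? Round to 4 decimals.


Odds ratio = exp(beta) = exp(-1.433).
= 0.2386.

0.2386


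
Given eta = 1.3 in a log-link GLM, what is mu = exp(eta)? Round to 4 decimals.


The inverse log link gives:
mu = exp(1.3) = 3.6693.

3.6693


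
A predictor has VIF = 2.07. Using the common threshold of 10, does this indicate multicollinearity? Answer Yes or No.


The threshold is 10.
VIF = 2.07 is < 10.
Multicollinearity indication: No.

No


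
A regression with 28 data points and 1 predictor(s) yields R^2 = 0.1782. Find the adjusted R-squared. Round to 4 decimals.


Adjusted R^2 = 1 - (1 - R^2) * (n-1)/(n-p-1).
(1 - R^2) = 0.8218.
(n-1)/(n-p-1) = 27/26.
(1 - R^2) * (n-1) = 0.8218 * 27 = 22.1886.
Divide by (n-p-1): 22.1886 / 26 = 0.8534.
Adj R^2 = 1 - 0.8534 = 0.1466.

0.1466


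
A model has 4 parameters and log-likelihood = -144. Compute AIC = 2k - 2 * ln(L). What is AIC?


AIC = 2*4 - 2*(-144).
= 8 + 288 = 296.

296


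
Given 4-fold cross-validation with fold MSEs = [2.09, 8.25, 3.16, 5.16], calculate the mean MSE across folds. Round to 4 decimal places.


Add all fold MSEs: 18.6600.
Divide by k = 4: 18.6600/4 = 4.6650.

4.6650


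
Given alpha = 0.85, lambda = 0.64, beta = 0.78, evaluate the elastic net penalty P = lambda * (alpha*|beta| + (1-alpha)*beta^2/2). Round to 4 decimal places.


L1 component = 0.85 * |0.78| = 0.6630.
L2 component = 0.15 * 0.78^2 / 2 = 0.0456.
Penalty = 0.64 * (0.6630 + 0.0456) = 0.64 * 0.7086 = 0.4535.

0.4535


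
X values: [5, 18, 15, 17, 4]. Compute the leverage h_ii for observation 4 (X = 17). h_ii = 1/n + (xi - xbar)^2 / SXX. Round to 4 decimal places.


Compute xbar = 11.8000 with n = 5 observations.
SXX = 182.8000.
Leverage = 1/5 + (17 - 11.8000)^2/182.8000 = 0.3479.

0.3479


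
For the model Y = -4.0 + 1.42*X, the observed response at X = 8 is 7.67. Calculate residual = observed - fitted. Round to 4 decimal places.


Fitted value at X = 8 is yhat = -4.0 + 1.42*8 = 7.3600.
Residual = 7.67 - 7.3600 = 0.3100.

0.3100


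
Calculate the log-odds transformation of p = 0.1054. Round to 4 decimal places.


Compute the odds: 0.1054/0.8946 = 0.1178.
Take the natural log: ln(0.1178) = -2.1386.

-2.1386


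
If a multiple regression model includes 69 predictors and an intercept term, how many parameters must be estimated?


Including the intercept, the model has 69 predictor coefficients + 1 intercept.
Total = 70.

70


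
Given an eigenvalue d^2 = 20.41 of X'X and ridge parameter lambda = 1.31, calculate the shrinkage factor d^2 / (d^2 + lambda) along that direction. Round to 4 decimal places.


Compute the denominator: 20.41 + 1.31 = 21.7200.
Shrinkage factor = 20.41 / 21.7200 = 0.9397.

0.9397


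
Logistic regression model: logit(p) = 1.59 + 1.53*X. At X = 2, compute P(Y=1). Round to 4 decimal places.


z = 1.59 + 1.53 * 2 = 4.6500.
Sigmoid: P = 1 / (1 + exp(-4.6500)) = 0.9905.

0.9905


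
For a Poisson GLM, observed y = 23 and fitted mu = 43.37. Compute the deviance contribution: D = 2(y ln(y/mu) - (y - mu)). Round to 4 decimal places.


Compute y*ln(y/mu) = 23*ln(23/43.37) = 23*-0.634274 = -14.588302.
y - mu = -20.37.
D = 2*(-14.588302 - (-20.37)) = 11.563396, which rounds to 11.5634.

11.5634
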